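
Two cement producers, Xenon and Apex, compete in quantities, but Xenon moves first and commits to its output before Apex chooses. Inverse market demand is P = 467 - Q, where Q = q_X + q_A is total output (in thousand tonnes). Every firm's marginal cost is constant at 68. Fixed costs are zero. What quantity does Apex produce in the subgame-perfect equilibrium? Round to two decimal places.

99.75

Solve by backward induction. Given q_X, the follower Apex maximises π_A = (467 - q_X - q_A)q_A - 68q_A.
∂π_A/∂q_A = 399 - q_X - 2q_A = 0 gives the reaction function q_A = (399 - q_X)/2.
Xenon substitutes q_A(q_X) into its own profit: π_X = q_X(467 - q_X - (399 - q_X)/2) - 68q_X = (535/2 - (1/2)q_X)q_X - 68q_X.
Leader FOC: 399/2 - q_X = 0, so q_X = 399/2.
Then q_A = (399 - 399/2)/2 = 399/4.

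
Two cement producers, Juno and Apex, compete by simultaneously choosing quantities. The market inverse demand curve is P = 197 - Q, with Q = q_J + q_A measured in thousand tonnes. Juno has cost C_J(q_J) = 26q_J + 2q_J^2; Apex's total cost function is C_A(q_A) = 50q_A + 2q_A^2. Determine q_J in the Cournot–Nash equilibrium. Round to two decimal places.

25.11

Juno's profit: π_J = (197 - Q)q_J - (26q_J + 2q_J²). Setting ∂π_J/∂q_J = 0: 171 - 6q_J - (q_A) = 0.
Apex's first-order condition: 147 - 6q_A - (q_J) = 0.
Best responses: q_J = (171 - q_A)/6, q_A = (147 - q_J)/6.
Solving the pair: q_J = 879/35, q_A = 711/35.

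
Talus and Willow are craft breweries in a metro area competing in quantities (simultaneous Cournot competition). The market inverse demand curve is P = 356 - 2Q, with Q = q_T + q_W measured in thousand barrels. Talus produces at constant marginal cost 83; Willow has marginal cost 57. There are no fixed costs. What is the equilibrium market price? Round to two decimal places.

165.33

Talus's profit: π_T = (356 - 2Q)q_T - (83q_T). Setting ∂π_T/∂q_T = 0: 273 - 4q_T - 2(q_W) = 0.
Willow's first-order condition: 299 - 4q_W - 2(q_T) = 0.
Rearranging gives the reaction functions q_T = (273 - 2q_W)/4 and q_W = (299 - 2q_T)/4.
Substituting one into the other gives q_T = 247/6 and q_W = 325/6.
Total output Q = 286/3, so price P = 356 - 2·(286/3) = 496/3.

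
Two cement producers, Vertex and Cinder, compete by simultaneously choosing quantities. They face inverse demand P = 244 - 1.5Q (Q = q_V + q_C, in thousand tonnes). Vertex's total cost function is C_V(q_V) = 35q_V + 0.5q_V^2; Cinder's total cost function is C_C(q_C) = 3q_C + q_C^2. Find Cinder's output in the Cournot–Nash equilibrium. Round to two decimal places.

Vertex's profit: π_V = (244 - 1.5Q)q_V - (35q_V + (1/2)q_V²). Setting ∂π_V/∂q_V = 0: 209 - 4q_V - (3/2)(q_C) = 0.
Cinder's first-order condition: 241 - 5q_C - (3/2)(q_V) = 0.
So q_V = (209 - (3/2)q_C)/4 and q_C = (241 - (3/2)q_V)/5.
Substituting one into the other gives q_V = 38.5070 and q_C = 36.6479.

36.65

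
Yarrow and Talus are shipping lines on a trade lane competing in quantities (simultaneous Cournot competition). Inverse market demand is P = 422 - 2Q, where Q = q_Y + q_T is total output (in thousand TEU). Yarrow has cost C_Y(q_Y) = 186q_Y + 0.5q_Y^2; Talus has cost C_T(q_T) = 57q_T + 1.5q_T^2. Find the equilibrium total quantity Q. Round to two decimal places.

Yarrow's profit: π_Y = (422 - 2Q)q_Y - (186q_Y + (1/2)q_Y²). Setting ∂π_Y/∂q_Y = 0: 236 - 5q_Y - 2(q_T) = 0.
Talus's profit: π_T = (422 - 2Q)q_T - (57q_T + (3/2)q_T²). Setting ∂π_T/∂q_T = 0: 365 - 7q_T - 2(q_Y) = 0.
So q_Y = (236 - 2q_T)/5 and q_T = (365 - 2q_Y)/7.
Substituting one into the other gives q_Y = 922/31 and q_T = 1353/31.
Total output Q = 922/31 + 1353/31 = 73.3871.

73.39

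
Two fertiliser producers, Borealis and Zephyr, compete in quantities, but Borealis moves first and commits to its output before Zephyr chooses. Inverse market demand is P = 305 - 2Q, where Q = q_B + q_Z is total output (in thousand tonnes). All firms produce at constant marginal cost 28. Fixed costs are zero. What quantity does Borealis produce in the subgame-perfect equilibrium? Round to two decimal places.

The follower Zephyr best-responds to any q_B: π_Z = (305 - 2Q)q_Z - 28q_Z.
∂π_Z/∂q_Z = 277 - 2q_B - 4q_Z = 0 gives the reaction function q_Z = (277 - 2q_B)/4.
Borealis substitutes q_Z(q_B) into its own profit: π_B = q_B(305 - 2q_B - (277 - 2q_B)/2) - 28q_B = (333/2 - q_B)q_B - 28q_B.
The leader's first-order condition 277/2 - 2q_B = 0 yields q_B = 277/4.
Then q_Z = (277 - 2·(277/4))/4 = 277/8.

69.25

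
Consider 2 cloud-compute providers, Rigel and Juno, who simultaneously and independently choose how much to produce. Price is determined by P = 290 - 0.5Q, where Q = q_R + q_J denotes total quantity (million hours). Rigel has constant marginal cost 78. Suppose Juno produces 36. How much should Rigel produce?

With the rival's output fixed at 36, Rigel's profit is π_R = (290 - (1/2)·36 - (1/2)q_R)q_R - (78q_R) = (272 - (1/2)q_R)q_R - (78q_R).
∂π_R/∂q_R = 194 - q_R = 0, so q_R = 194.

194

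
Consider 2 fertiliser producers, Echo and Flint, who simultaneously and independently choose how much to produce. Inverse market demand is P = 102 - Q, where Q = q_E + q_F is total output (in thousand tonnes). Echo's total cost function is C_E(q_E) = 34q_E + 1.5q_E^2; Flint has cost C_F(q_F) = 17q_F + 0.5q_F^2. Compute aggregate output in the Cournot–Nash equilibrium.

34

Echo's profit: π_E = (102 - Q)q_E - (34q_E + (3/2)q_E²). Setting ∂π_E/∂q_E = 0: 68 - 5q_E - (q_F) = 0.
Flint's first-order condition: 85 - 3q_F - (q_E) = 0.
Rearranging gives the reaction functions q_E = (68 - q_F)/5 and q_F = (85 - q_E)/3.
Solving the pair: q_E = 17/2, q_F = 51/2.
Total output Q = 17/2 + 51/2 = 34.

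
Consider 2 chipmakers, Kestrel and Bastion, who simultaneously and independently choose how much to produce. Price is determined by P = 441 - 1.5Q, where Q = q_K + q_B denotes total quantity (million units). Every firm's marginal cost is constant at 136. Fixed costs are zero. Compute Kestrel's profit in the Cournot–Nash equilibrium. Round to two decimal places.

Each firm earns π_i = (441 - 1.5Q)q_i - 136q_i.
Setting ∂π_i/∂q_i = 0 with rivals' quantities fixed: 305 - 3q_i - (3/2)q_j = 0.
With identical firms every q_j equals q_i, so q_j = q_i and 305 = (9/2)q_i, giving q_i = 610/9.
Price P = 441 - (3/2)·(1220/9) = 713/3.
Kestrel's profit: (713/3 - 136)·(610/9) = 6890.7407.

6890.74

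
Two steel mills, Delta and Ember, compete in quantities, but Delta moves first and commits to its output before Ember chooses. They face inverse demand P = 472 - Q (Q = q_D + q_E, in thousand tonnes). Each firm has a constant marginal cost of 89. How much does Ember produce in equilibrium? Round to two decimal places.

Solve by backward induction. Given q_D, the follower Ember maximises π_E = (472 - q_D - q_E)q_E - 89q_E.
Setting the follower's marginal profit to zero, 383 - q_D - 2q_E = 0, i.e. q_E = (383 - q_D)/2.
The leader anticipates this reaction. Substituting into P = 472 - Q gives P = 561/2 - (1/2)q_D, so π_D = (561/2 - (1/2)q_D)q_D - 89q_D.
Leader FOC: 383/2 - q_D = 0, so q_D = 383/2.
Then q_E = (383 - 383/2)/2 = 383/4.

95.75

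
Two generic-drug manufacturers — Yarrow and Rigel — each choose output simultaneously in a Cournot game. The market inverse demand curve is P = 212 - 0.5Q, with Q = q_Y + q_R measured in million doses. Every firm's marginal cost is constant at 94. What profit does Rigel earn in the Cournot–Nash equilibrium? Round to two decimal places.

Each firm earns π_i = (212 - 0.5Q)q_i - 94q_i.
Setting ∂π_i/∂q_i = 0 with rivals' quantities fixed: 118 - q_i - (1/2)q_j = 0.
By symmetry each firm produces the same amount; substituting q_j = q_i yields q_i = 118/(3/2) = 236/3.
Price P = 212 - (1/2)·(472/3) = 400/3.
Rigel's profit: (400/3 - 94)·(236/3) = 3094.2222.

3094.22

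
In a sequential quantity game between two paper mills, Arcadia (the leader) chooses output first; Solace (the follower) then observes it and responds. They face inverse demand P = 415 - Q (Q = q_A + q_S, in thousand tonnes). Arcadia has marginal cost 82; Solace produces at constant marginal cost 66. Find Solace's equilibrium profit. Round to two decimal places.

Solve by backward induction. Given q_A, the follower Solace maximises π_S = (415 - q_A - q_S)q_S - 66q_S.
Setting the follower's marginal profit to zero, 349 - q_A - 2q_S = 0, i.e. q_S = (349 - q_A)/2.
The leader anticipates this reaction. Substituting into P = 415 - Q gives P = 481/2 - (1/2)q_A, so π_A = (481/2 - (1/2)q_A)q_A - 82q_A.
Leader FOC: 317/2 - q_A = 0, so q_A = 317/2.
Then q_S = (349 - 317/2)/2 = 381/4.
Price P = 415 - 1015/4 = 645/4.
Solace's profit: (645/4 - 66)·(381/4) = 9072.5625.

9072.56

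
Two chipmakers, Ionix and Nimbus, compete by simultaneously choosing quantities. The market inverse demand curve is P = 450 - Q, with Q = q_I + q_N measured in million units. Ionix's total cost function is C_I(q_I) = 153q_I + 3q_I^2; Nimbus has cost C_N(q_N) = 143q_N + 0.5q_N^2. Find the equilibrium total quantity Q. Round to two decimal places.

119.26

Ionix's profit: π_I = (450 - Q)q_I - (153q_I + 3q_I²). Setting ∂π_I/∂q_I = 0: 297 - 8q_I - (q_N) = 0.
Nimbus's profit: π_N = (450 - Q)q_N - (143q_N + (1/2)q_N²). Setting ∂π_N/∂q_N = 0: 307 - 3q_N - (q_I) = 0.
Best responses: q_I = (297 - q_N)/8, q_N = (307 - q_I)/3.
Solving the pair: q_I = 584/23, q_N = 93.8696.
Total output Q = 584/23 + 93.8696 = 119.2609.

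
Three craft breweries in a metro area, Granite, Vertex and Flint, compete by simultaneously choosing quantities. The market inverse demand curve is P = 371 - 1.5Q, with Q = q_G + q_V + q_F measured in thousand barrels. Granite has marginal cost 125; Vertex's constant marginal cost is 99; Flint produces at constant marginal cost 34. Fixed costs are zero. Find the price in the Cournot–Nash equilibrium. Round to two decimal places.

Granite's profit: π_G = (371 - 1.5Q)q_G - (125q_G). Setting ∂π_G/∂q_G = 0: 246 - 3q_G - (3/2)(q_V + q_F) = 0.
Vertex's first-order condition: 272 - 3q_V - (3/2)(q_G + q_F) = 0.
Flint's profit: π_F = (371 - 1.5Q)q_F - (34q_F). Setting ∂π_F/∂q_F = 0: 337 - 3q_F - (3/2)(q_G + q_V) = 0.
Adding the 3 first-order conditions: 855 − 6Q = 0, so Q = 285/2.
Back-substituting: q_G = (246 − 855/4)/(3/2) = 43/2, q_V = (272 − 855/4)/(3/2) = 233/6, q_F = (337 − 855/4)/(3/2) = 493/6.
Total output Q = 285/2, so price P = 371 - (3/2)·(285/2) = 629/4.

157.25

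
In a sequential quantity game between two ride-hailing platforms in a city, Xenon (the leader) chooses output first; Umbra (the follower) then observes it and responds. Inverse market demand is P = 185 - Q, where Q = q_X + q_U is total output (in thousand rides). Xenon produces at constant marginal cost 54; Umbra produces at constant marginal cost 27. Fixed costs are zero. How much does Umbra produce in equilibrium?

Solve by backward induction. Given q_X, the follower Umbra maximises π_U = (185 - q_X - q_U)q_U - 27q_U.
Follower FOC: 158 - q_X - 2q_U = 0, so q_U(q_X) = (158 - q_X)/2.
The leader anticipates this reaction. Substituting into P = 185 - Q gives P = 106 - (1/2)q_X, so π_X = (106 - (1/2)q_X)q_X - 54q_X.
The leader's first-order condition 52 - q_X = 0 yields q_X = 52.
Then q_U = (158 - 52)/2 = 53.

53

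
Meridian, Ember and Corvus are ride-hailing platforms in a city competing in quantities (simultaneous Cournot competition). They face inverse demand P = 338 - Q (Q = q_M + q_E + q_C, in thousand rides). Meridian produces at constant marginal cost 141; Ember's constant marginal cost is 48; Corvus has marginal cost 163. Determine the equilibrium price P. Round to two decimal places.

Meridian's profit: π_M = (338 - Q)q_M - (141q_M). Setting ∂π_M/∂q_M = 0: 197 - 2q_M - (q_E + q_C) = 0.
Ember's profit: π_E = (338 - Q)q_E - (48q_E). Setting ∂π_E/∂q_E = 0: 290 - 2q_E - (q_M + q_C) = 0.
Corvus's first-order condition: 175 - 2q_C - (q_M + q_E) = 0.
Summing all 3 equations gives 662 − 4Q = 0, hence Q = 331/2.
Back-substituting: q_M = (197 − 331/2) = 63/2, q_E = (290 − 331/2) = 249/2, q_C = (175 − 331/2) = 19/2.
Total output Q = 331/2, so price P = 338 - 331/2 = 345/2.

172.50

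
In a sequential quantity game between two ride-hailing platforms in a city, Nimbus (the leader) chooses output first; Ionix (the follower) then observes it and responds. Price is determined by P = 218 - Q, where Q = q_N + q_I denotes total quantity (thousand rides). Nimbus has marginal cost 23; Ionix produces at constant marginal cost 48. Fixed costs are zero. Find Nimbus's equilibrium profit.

6050

Solve by backward induction. Given q_N, the follower Ionix maximises π_I = (218 - q_N - q_I)q_I - 48q_I.
Follower FOC: 170 - q_N - 2q_I = 0, so q_I(q_N) = (170 - q_N)/2.
Nimbus substitutes q_I(q_N) into its own profit: π_N = q_N(218 - q_N - (170 - q_N)/2) - 23q_N = (133 - (1/2)q_N)q_N - 23q_N.
Maximising: ∂π_N/∂q_N = 110 - q_N = 0, giving q_N = 110.
Then q_I = (170 - 110)/2 = 30.
Price P = 218 - 140 = 78.
Nimbus's profit: (78 - 23)·110 = 6050.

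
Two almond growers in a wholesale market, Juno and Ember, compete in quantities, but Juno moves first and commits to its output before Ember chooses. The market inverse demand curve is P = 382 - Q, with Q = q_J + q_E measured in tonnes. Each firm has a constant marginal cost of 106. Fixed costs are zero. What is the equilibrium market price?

Solve by backward induction. Given q_J, the follower Ember maximises π_E = (382 - q_J - q_E)q_E - 106q_E.
∂π_E/∂q_E = 276 - q_J - 2q_E = 0 gives the reaction function q_E = (276 - q_J)/2.
The leader anticipates this reaction. Substituting into P = 382 - Q gives P = 244 - (1/2)q_J, so π_J = (244 - (1/2)q_J)q_J - 106q_J.
The leader's first-order condition 138 - q_J = 0 yields q_J = 138.
Then q_E = (276 - 138)/2 = 69.
Total output Q = 207, so price P = 382 - 207 = 175.

175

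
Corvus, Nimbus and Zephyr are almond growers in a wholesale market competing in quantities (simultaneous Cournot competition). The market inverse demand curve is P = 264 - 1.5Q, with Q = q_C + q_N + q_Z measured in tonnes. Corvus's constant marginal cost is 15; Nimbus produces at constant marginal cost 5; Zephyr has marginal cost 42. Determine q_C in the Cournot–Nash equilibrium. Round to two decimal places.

44.33

Corvus's profit: π_C = (264 - 1.5Q)q_C - (15q_C). Setting ∂π_C/∂q_C = 0: 249 - 3q_C - (3/2)(q_N + q_Z) = 0.
Nimbus's profit: π_N = (264 - 1.5Q)q_N - (5q_N). Setting ∂π_N/∂q_N = 0: 259 - 3q_N - (3/2)(q_C + q_Z) = 0.
Zephyr's first-order condition: 222 - 3q_Z - (3/2)(q_C + q_N) = 0.
Adding the 3 first-order conditions: 730 − 6Q = 0, so Q = 365/3.
Back-substituting: q_C = (249 − 365/2)/(3/2) = 133/3, q_N = (259 − 365/2)/(3/2) = 51, q_Z = (222 − 365/2)/(3/2) = 79/3.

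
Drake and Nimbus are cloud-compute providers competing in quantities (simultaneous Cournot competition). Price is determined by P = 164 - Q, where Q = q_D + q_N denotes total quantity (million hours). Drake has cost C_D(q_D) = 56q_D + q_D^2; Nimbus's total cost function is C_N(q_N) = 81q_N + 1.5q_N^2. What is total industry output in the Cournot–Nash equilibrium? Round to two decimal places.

Drake's profit: π_D = (164 - Q)q_D - (56q_D + q_D²). Setting ∂π_D/∂q_D = 0: 108 - 4q_D - (q_N) = 0.
Nimbus's profit: π_N = (164 - Q)q_N - (81q_N + (3/2)q_N²). Setting ∂π_N/∂q_N = 0: 83 - 5q_N - (q_D) = 0.
Rearranging gives the reaction functions q_D = (108 - q_N)/4 and q_N = (83 - q_D)/5.
Substituting one into the other gives q_D = 457/19 and q_N = 224/19.
Total output Q = 457/19 + 224/19 = 681/19.

35.84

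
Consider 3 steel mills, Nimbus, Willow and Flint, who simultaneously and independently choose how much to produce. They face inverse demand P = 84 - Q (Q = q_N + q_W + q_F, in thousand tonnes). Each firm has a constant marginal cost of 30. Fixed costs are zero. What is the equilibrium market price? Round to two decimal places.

43.50

A representative firm's profit is π_i = q_i(84 - Q) - 30q_i.
Setting ∂π_i/∂q_i = 0 with rivals' quantities fixed: 54 - 2q_i - Σ_{j≠i} q_j = 0.
By symmetry each firm produces the same amount; substituting Σ_{j≠i} q_j = 2q_i yields q_i = 54/4 = 27/2.
Total output Q = 81/2, so price P = 84 - 81/2 = 87/2.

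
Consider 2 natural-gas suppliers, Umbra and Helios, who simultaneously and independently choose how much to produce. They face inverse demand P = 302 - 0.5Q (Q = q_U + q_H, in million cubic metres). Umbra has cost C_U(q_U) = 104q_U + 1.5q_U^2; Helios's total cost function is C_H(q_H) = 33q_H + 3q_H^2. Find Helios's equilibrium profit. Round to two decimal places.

4338.42

Umbra's profit: π_U = (302 - 0.5Q)q_U - (104q_U + (3/2)q_U²). Setting ∂π_U/∂q_U = 0: 198 - 4q_U - (1/2)(q_H) = 0.
Helios's profit: π_H = (302 - 0.5Q)q_H - (33q_H + 3q_H²). Setting ∂π_H/∂q_H = 0: 269 - 7q_H - (1/2)(q_U) = 0.
Rearranging gives the reaction functions q_U = (198 - (1/2)q_H)/4 and q_H = (269 - (1/2)q_U)/7.
Solving the pair: q_U = 45.0991, q_H = 35.2072.
Price P = 302 - (1/2)·80.3063 = 261.8468.
Helios's profit: 261.8468·35.2072 - 33·35.2072 - 3·35.2072² = 4338.4160.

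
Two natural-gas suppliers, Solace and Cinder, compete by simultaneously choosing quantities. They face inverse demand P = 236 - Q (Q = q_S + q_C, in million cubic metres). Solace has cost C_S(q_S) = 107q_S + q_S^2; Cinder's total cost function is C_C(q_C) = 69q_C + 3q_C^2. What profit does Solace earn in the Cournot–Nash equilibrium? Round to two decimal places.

Solace's profit: π_S = (236 - Q)q_S - (107q_S + q_S²). Setting ∂π_S/∂q_S = 0: 129 - 4q_S - (q_C) = 0.
Cinder's profit: π_C = (236 - Q)q_C - (69q_C + 3q_C²). Setting ∂π_C/∂q_C = 0: 167 - 8q_C - (q_S) = 0.
Rearranging gives the reaction functions q_S = (129 - q_C)/4 and q_C = (167 - q_S)/8.
Substituting one into the other gives q_S = 865/31 and q_C = 539/31.
Price P = 236 - 1404/31 = 190.7097.
Solace's profit: 190.7097·(865/31) - 107·(865/31) - (865/31)² = 1557.1800.

1557.18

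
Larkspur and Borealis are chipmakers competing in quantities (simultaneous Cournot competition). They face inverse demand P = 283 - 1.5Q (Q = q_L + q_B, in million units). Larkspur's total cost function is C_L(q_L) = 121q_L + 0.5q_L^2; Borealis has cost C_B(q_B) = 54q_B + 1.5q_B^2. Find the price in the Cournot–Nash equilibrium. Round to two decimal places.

193.24

Larkspur's profit: π_L = (283 - 1.5Q)q_L - (121q_L + (1/2)q_L²). Setting ∂π_L/∂q_L = 0: 162 - 4q_L - (3/2)(q_B) = 0.
Borealis's profit: π_B = (283 - 1.5Q)q_B - (54q_B + (3/2)q_B²). Setting ∂π_B/∂q_B = 0: 229 - 6q_B - (3/2)(q_L) = 0.
Rearranging gives the reaction functions q_L = (162 - (3/2)q_B)/4 and q_B = (229 - (3/2)q_L)/6.
Substituting one into the other gives q_L = 838/29 and q_B = 30.9425.
Total output Q = 59.8391, so price P = 283 - (3/2)·59.8391 = 193.2414.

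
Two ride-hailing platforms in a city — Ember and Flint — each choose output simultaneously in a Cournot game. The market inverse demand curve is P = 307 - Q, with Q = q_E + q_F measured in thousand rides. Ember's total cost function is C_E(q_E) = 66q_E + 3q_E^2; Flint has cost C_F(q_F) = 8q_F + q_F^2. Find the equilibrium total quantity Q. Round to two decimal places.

90.84

Ember's profit: π_E = (307 - Q)q_E - (66q_E + 3q_E²). Setting ∂π_E/∂q_E = 0: 241 - 8q_E - (q_F) = 0.
Flint's first-order condition: 299 - 4q_F - (q_E) = 0.
Rearranging gives the reaction functions q_E = (241 - q_F)/8 and q_F = (299 - q_E)/4.
Substituting one into the other gives q_E = 665/31 and q_F = 69.3871.
Total output Q = 665/31 + 69.3871 = 90.8387.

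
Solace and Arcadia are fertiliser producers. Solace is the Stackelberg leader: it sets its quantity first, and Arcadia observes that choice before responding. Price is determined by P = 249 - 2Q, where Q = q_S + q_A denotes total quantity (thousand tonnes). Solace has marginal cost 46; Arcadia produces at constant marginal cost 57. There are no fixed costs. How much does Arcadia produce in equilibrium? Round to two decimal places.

21.25

The follower Arcadia best-responds to any q_S: π_A = (249 - 2Q)q_A - 57q_A.
∂π_A/∂q_A = 192 - 2q_S - 4q_A = 0 gives the reaction function q_A = (192 - 2q_S)/4.
The leader anticipates this reaction. Substituting into P = 249 - 2Q gives P = 153 - q_S, so π_S = (153 - q_S)q_S - 46q_S.
Leader FOC: 107 - 2q_S = 0, so q_S = 107/2.
Then q_A = (192 - 2·(107/2))/4 = 85/4.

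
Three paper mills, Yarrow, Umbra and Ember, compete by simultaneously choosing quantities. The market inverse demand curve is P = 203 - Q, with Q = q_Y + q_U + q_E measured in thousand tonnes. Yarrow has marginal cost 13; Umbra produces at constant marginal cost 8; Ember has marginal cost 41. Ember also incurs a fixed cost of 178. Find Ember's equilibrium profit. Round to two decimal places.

Yarrow's profit: π_Y = (203 - Q)q_Y - (13q_Y). Setting ∂π_Y/∂q_Y = 0: 190 - 2q_Y - (q_U + q_E) = 0.
Umbra's first-order condition: 195 - 2q_U - (q_Y + q_E) = 0.
Ember's profit: π_E = (203 - Q)q_E - (41q_E). Setting ∂π_E/∂q_E = 0: 162 - 2q_E - (q_Y + q_U) = 0.
Adding the 3 conditions: 547 − 2Q − 2Q = 0, i.e. Q = 547/4.
Back-substituting: q_Y = (190 − 547/4) = 213/4, q_U = (195 − 547/4) = 233/4, q_E = (162 − 547/4) = 101/4.
Price P = 203 - 547/4 = 265/4.
Ember's profit: (265/4 - 41)·(101/4) - 178 = 459.5625.

459.56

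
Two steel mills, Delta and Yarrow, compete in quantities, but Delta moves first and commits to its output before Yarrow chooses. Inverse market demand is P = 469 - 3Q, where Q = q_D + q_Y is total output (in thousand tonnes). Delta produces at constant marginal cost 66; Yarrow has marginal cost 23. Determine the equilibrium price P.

Solve by backward induction. Given q_D, the follower Yarrow maximises π_Y = (469 - 3q_D - 3q_Y)q_Y - 23q_Y.
Setting the follower's marginal profit to zero, 446 - 3q_D - 6q_Y = 0, i.e. q_Y = (446 - 3q_D)/6.
Delta substitutes q_Y(q_D) into its own profit: π_D = q_D(469 - 3q_D - (446 - 3q_D)/2) - 66q_D = (246 - (3/2)q_D)q_D - 66q_D.
The leader's first-order condition 180 - 3q_D = 0 yields q_D = 60.
Then q_Y = (446 - 3·60)/6 = 133/3.
Total output Q = 313/3, so price P = 469 - 3·(313/3) = 156.

156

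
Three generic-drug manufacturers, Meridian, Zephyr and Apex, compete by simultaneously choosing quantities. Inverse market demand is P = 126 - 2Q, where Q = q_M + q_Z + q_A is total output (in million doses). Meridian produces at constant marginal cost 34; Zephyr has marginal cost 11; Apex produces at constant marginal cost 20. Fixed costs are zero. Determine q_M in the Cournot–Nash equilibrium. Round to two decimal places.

6.88

Meridian's profit: π_M = (126 - 2Q)q_M - (34q_M). Setting ∂π_M/∂q_M = 0: 92 - 4q_M - 2(q_Z + q_A) = 0.
Zephyr's profit: π_Z = (126 - 2Q)q_Z - (11q_Z). Setting ∂π_Z/∂q_Z = 0: 115 - 4q_Z - 2(q_M + q_A) = 0.
Apex's profit: π_A = (126 - 2Q)q_A - (20q_A). Setting ∂π_A/∂q_A = 0: 106 - 4q_A - 2(q_M + q_Z) = 0.
Summing all 3 equations gives 313 − 8Q = 0, hence Q = 313/8.
Back-substituting: q_M = (92 − 313/4)/2 = 55/8, q_Z = (115 − 313/4)/2 = 147/8, q_A = (106 − 313/4)/2 = 111/8.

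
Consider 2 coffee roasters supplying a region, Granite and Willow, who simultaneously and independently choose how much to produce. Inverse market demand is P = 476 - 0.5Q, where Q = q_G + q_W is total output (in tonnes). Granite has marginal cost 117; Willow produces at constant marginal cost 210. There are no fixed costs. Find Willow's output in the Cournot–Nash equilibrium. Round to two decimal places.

115.33

Granite's profit: π_G = (476 - 0.5Q)q_G - (117q_G). Setting ∂π_G/∂q_G = 0: 359 - q_G - (1/2)(q_W) = 0.
Willow's profit: π_W = (476 - 0.5Q)q_W - (210q_W). Setting ∂π_W/∂q_W = 0: 266 - q_W - (1/2)(q_G) = 0.
So q_G = (359 - (1/2)q_W) and q_W = (266 - (1/2)q_G).
Substituting one into the other gives q_G = 904/3 and q_W = 346/3.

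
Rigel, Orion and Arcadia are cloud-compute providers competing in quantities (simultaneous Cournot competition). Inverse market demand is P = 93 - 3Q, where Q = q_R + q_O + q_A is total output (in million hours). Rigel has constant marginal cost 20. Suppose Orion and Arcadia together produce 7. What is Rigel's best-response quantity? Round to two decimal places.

8.67

With rivals' combined output fixed at 7, Rigel's profit is π_R = (93 - 3·7 - 3q_R)q_R - (20q_R) = (72 - 3q_R)q_R - (20q_R).
∂π_R/∂q_R = 52 - 6q_R = 0, so q_R = 26/3.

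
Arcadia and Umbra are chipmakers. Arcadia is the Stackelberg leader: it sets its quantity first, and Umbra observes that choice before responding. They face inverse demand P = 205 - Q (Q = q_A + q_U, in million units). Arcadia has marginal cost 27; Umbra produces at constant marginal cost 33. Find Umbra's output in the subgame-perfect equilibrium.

The follower Umbra best-responds to any q_A: π_U = (205 - Q)q_U - 33q_U.
Follower FOC: 172 - q_A - 2q_U = 0, so q_U(q_A) = (172 - q_A)/2.
Arcadia substitutes q_U(q_A) into its own profit: π_A = q_A(205 - q_A - (172 - q_A)/2) - 27q_A = (119 - (1/2)q_A)q_A - 27q_A.
The leader's first-order condition 92 - q_A = 0 yields q_A = 92.
Then q_U = (172 - 92)/2 = 40.

40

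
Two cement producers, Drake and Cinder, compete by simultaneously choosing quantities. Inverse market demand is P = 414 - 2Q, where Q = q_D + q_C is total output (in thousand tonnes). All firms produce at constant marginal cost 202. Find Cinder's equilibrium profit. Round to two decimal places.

2496.89

Each firm earns π_i = (414 - 2Q)q_i - 202q_i.
Setting ∂π_i/∂q_i = 0 with rivals' quantities fixed: 212 - 4q_i - 2q_j = 0.
With identical firms every q_j equals q_i, so q_j = q_i and 212 = 6q_i, giving q_i = 106/3.
Price P = 414 - 2·(212/3) = 818/3.
Cinder's profit: (818/3 - 202)·(106/3) = 2496.8889.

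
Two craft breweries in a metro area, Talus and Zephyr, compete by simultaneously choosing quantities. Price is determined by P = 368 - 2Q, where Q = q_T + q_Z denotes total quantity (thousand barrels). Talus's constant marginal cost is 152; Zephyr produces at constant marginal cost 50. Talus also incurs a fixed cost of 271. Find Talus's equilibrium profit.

451

Talus's profit: π_T = (368 - 2Q)q_T - (152q_T). Setting ∂π_T/∂q_T = 0: 216 - 4q_T - 2(q_Z) = 0.
Zephyr's first-order condition: 318 - 4q_Z - 2(q_T) = 0.
Best responses: q_T = (216 - 2q_Z)/4, q_Z = (318 - 2q_T)/4.
Substituting one into the other gives q_T = 19 and q_Z = 70.
Price P = 368 - 2·89 = 190.
Talus's profit: (190 - 152)·19 - 271 = 451.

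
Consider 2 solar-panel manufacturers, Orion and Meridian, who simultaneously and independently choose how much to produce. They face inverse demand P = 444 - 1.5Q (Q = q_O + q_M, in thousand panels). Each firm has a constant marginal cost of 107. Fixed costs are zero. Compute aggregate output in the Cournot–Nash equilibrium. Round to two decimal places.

Each firm earns π_i = (444 - 1.5Q)q_i - 107q_i.
Setting ∂π_i/∂q_i = 0 with rivals' quantities fixed: 337 - 3q_i - (3/2)q_j = 0.
By symmetry each firm produces the same amount; substituting q_j = q_i yields q_i = 337/(9/2) = 674/9.
Total output Q = 674/9 + 674/9 = 1348/9.

149.78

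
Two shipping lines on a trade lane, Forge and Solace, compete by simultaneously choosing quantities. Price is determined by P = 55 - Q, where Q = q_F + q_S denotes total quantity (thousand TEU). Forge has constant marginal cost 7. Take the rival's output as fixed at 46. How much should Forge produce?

1

With the rival's output fixed at 46, Forge's profit is π_F = (55 - 46 - q_F)q_F - (7q_F) = (9 - q_F)q_F - (7q_F).
∂π_F/∂q_F = 2 - 2q_F = 0, so q_F = 1.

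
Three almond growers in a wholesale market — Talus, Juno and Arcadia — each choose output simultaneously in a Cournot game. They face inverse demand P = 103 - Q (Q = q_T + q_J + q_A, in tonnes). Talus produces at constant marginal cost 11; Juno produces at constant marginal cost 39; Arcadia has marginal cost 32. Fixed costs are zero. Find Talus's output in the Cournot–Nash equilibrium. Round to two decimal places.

Talus's profit: π_T = (103 - Q)q_T - (11q_T). Setting ∂π_T/∂q_T = 0: 92 - 2q_T - (q_J + q_A) = 0.
Juno's first-order condition: 64 - 2q_J - (q_T + q_A) = 0.
Arcadia's profit: π_A = (103 - Q)q_A - (32q_A). Setting ∂π_A/∂q_A = 0: 71 - 2q_A - (q_T + q_J) = 0.
Adding the 3 conditions: 227 − 2Q − 2Q = 0, i.e. Q = 227/4.
Back-substituting: q_T = (92 − 227/4) = 141/4, q_J = (64 − 227/4) = 29/4, q_A = (71 − 227/4) = 57/4.

35.25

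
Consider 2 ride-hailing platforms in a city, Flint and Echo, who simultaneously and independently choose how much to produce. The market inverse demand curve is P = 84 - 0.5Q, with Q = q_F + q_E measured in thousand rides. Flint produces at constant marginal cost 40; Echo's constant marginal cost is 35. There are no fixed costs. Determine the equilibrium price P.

53

Flint's profit: π_F = (84 - 0.5Q)q_F - (40q_F). Setting ∂π_F/∂q_F = 0: 44 - q_F - (1/2)(q_E) = 0.
Echo's profit: π_E = (84 - 0.5Q)q_E - (35q_E). Setting ∂π_E/∂q_E = 0: 49 - q_E - (1/2)(q_F) = 0.
Best responses: q_F = (44 - (1/2)q_E), q_E = (49 - (1/2)q_F).
Solving the pair: q_F = 26, q_E = 36.
Total output Q = 62, so price P = 84 - (1/2)·62 = 53.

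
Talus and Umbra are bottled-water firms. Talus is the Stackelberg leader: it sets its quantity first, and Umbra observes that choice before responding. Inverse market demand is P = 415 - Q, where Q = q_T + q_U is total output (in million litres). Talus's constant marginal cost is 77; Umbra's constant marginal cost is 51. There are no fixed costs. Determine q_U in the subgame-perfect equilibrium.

Solve by backward induction. Given q_T, the follower Umbra maximises π_U = (415 - q_T - q_U)q_U - 51q_U.
Follower FOC: 364 - q_T - 2q_U = 0, so q_U(q_T) = (364 - q_T)/2.
Talus substitutes q_U(q_T) into its own profit: π_T = q_T(415 - q_T - (364 - q_T)/2) - 77q_T = (233 - (1/2)q_T)q_T - 77q_T.
The leader's first-order condition 156 - q_T = 0 yields q_T = 156.
Then q_U = (364 - 156)/2 = 104.

104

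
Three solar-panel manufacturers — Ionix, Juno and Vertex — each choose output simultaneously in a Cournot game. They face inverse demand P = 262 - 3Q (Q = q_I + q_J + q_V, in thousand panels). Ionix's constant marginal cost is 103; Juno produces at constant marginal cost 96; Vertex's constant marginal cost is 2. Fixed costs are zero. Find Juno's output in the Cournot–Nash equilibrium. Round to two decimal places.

6.58

Ionix's profit: π_I = (262 - 3Q)q_I - (103q_I). Setting ∂π_I/∂q_I = 0: 159 - 6q_I - 3(q_J + q_V) = 0.
Juno's profit: π_J = (262 - 3Q)q_J - (96q_J). Setting ∂π_J/∂q_J = 0: 166 - 6q_J - 3(q_I + q_V) = 0.
Vertex's profit: π_V = (262 - 3Q)q_V - (2q_V). Setting ∂π_V/∂q_V = 0: 260 - 6q_V - 3(q_I + q_J) = 0.
Adding the 3 conditions: 585 − 6Q − 6Q = 0, i.e. Q = 195/4.
Back-substituting: q_I = (159 − 585/4)/3 = 17/4, q_J = (166 − 585/4)/3 = 79/12, q_V = (260 − 585/4)/3 = 455/12.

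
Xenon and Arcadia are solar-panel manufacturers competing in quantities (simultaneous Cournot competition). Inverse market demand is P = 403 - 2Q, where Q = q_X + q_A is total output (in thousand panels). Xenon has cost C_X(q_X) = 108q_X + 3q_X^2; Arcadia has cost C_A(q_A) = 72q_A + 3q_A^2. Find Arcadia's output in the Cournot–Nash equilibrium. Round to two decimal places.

Xenon's profit: π_X = (403 - 2Q)q_X - (108q_X + 3q_X²). Setting ∂π_X/∂q_X = 0: 295 - 10q_X - 2(q_A) = 0.
Arcadia's profit: π_A = (403 - 2Q)q_A - (72q_A + 3q_A²). Setting ∂π_A/∂q_A = 0: 331 - 10q_A - 2(q_X) = 0.
So q_X = (295 - 2q_A)/10 and q_A = (331 - 2q_X)/10.
Solving the pair: q_X = 143/6, q_A = 85/3.

28.33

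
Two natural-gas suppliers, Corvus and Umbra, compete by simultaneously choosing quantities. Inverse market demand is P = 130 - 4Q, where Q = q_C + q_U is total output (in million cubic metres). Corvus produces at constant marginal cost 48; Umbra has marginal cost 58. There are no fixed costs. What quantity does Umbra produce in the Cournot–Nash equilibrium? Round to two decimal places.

Corvus's profit: π_C = (130 - 4Q)q_C - (48q_C). Setting ∂π_C/∂q_C = 0: 82 - 8q_C - 4(q_U) = 0.
Umbra's profit: π_U = (130 - 4Q)q_U - (58q_U). Setting ∂π_U/∂q_U = 0: 72 - 8q_U - 4(q_C) = 0.
Rearranging gives the reaction functions q_C = (82 - 4q_U)/8 and q_U = (72 - 4q_C)/8.
Substituting one into the other gives q_C = 23/3 and q_U = 31/6.

5.17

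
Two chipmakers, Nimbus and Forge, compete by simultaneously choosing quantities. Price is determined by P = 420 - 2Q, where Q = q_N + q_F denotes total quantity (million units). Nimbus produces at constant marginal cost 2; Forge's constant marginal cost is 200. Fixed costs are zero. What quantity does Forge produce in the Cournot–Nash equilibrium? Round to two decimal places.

Nimbus's profit: π_N = (420 - 2Q)q_N - (2q_N). Setting ∂π_N/∂q_N = 0: 418 - 4q_N - 2(q_F) = 0.
Forge's profit: π_F = (420 - 2Q)q_F - (200q_F). Setting ∂π_F/∂q_F = 0: 220 - 4q_F - 2(q_N) = 0.
Rearranging gives the reaction functions q_N = (418 - 2q_F)/4 and q_F = (220 - 2q_N)/4.
Solving the pair: q_N = 308/3, q_F = 11/3.

3.67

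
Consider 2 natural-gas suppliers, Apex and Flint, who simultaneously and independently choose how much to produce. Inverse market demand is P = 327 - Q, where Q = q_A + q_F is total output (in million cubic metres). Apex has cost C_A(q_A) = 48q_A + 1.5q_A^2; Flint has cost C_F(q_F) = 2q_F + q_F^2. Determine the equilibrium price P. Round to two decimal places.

Apex's profit: π_A = (327 - Q)q_A - (48q_A + (3/2)q_A²). Setting ∂π_A/∂q_A = 0: 279 - 5q_A - (q_F) = 0.
Flint's first-order condition: 325 - 4q_F - (q_A) = 0.
Rearranging gives the reaction functions q_A = (279 - q_F)/5 and q_F = (325 - q_A)/4.
Solving the pair: q_A = 791/19, q_F = 1346/19.
Total output Q = 112.4737, so price P = 327 - 112.4737 = 214.5263.

214.53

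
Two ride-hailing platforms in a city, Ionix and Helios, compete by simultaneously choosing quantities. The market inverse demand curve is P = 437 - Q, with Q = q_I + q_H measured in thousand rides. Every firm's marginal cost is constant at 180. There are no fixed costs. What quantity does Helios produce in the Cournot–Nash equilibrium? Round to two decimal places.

85.67

Each firm earns π_i = (437 - Q)q_i - 180q_i.
First-order condition (treating rivals' output as given): 257 - 2q_i - q_j = 0.
With identical firms every q_j equals q_i, so q_j = q_i and 257 = 3q_i, giving q_i = 257/3.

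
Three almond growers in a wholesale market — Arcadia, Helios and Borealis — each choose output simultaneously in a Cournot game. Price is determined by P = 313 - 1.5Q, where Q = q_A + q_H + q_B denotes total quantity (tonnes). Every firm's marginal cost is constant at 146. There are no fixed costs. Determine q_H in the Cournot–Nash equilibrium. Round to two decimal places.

Each firm earns π_i = (313 - 1.5Q)q_i - 146q_i.
First-order condition (treating rivals' output as given): 167 - 3q_i - (3/2)·Σ_{j≠i} q_j = 0.
With identical firms every q_j equals q_i, so Σ_{j≠i} q_j = 2q_i and 167 = 6q_i, giving q_i = 167/6.

27.83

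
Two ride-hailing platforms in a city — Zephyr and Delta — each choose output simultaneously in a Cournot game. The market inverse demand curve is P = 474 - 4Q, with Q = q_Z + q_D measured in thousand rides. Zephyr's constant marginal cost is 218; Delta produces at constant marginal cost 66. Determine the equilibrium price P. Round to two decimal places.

Zephyr's profit: π_Z = (474 - 4Q)q_Z - (218q_Z). Setting ∂π_Z/∂q_Z = 0: 256 - 8q_Z - 4(q_D) = 0.
Delta's profit: π_D = (474 - 4Q)q_D - (66q_D). Setting ∂π_D/∂q_D = 0: 408 - 8q_D - 4(q_Z) = 0.
Best responses: q_Z = (256 - 4q_D)/8, q_D = (408 - 4q_Z)/8.
Substituting one into the other gives q_Z = 26/3 and q_D = 140/3.
Total output Q = 166/3, so price P = 474 - 4·(166/3) = 758/3.

252.67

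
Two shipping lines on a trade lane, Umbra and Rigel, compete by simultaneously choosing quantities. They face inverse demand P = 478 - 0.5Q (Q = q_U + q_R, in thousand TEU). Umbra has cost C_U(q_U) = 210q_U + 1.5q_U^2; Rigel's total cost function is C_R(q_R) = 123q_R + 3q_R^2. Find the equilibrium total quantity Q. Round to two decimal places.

Umbra's profit: π_U = (478 - 0.5Q)q_U - (210q_U + (3/2)q_U²). Setting ∂π_U/∂q_U = 0: 268 - 4q_U - (1/2)(q_R) = 0.
Rigel's profit: π_R = (478 - 0.5Q)q_R - (123q_R + 3q_R²). Setting ∂π_R/∂q_R = 0: 355 - 7q_R - (1/2)(q_U) = 0.
Rearranging gives the reaction functions q_U = (268 - (1/2)q_R)/4 and q_R = (355 - (1/2)q_U)/7.
Solving the pair: q_U = 61.2072, q_R = 46.3423.
Total output Q = 61.2072 + 46.3423 = 107.5495.

107.55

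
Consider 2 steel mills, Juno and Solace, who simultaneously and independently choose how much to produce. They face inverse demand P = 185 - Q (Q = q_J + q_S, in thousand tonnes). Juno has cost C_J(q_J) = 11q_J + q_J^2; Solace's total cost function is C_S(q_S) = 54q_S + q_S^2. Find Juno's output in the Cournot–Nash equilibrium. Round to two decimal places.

37.67

Juno's profit: π_J = (185 - Q)q_J - (11q_J + q_J²). Setting ∂π_J/∂q_J = 0: 174 - 4q_J - (q_S) = 0.
Solace's first-order condition: 131 - 4q_S - (q_J) = 0.
Best responses: q_J = (174 - q_S)/4, q_S = (131 - q_J)/4.
Substituting one into the other gives q_J = 113/3 and q_S = 70/3.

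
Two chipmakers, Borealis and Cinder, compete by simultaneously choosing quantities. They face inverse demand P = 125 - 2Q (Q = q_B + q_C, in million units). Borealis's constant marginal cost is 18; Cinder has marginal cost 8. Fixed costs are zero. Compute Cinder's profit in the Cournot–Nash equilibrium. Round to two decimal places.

896.06

Borealis's profit: π_B = (125 - 2Q)q_B - (18q_B). Setting ∂π_B/∂q_B = 0: 107 - 4q_B - 2(q_C) = 0.
Cinder's first-order condition: 117 - 4q_C - 2(q_B) = 0.
So q_B = (107 - 2q_C)/4 and q_C = (117 - 2q_B)/4.
Solving the pair: q_B = 97/6, q_C = 127/6.
Price P = 125 - 2·(112/3) = 151/3.
Cinder's profit: (151/3 - 8)·(127/6) = 896.0556.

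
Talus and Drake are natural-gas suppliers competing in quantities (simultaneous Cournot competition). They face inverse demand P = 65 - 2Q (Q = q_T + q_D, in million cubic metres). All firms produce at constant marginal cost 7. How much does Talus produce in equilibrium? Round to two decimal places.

9.67

Each firm earns π_i = (65 - 2Q)q_i - 7q_i.
Setting ∂π_i/∂q_i = 0 with rivals' quantities fixed: 58 - 4q_i - 2q_j = 0.
By symmetry each firm produces the same amount; substituting q_j = q_i yields q_i = 58/6 = 29/3.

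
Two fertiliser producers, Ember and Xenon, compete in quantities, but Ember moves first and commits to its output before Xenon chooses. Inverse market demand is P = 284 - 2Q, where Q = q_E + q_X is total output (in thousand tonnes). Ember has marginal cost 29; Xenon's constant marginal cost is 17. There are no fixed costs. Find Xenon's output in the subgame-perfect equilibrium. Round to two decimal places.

Solve by backward induction. Given q_E, the follower Xenon maximises π_X = (284 - 2q_E - 2q_X)q_X - 17q_X.
Follower FOC: 267 - 2q_E - 4q_X = 0, so q_X(q_E) = (267 - 2q_E)/4.
Ember substitutes q_X(q_E) into its own profit: π_E = q_E(284 - 2q_E - (267 - 2q_E)/2) - 29q_E = (301/2 - q_E)q_E - 29q_E.
Maximising: ∂π_E/∂q_E = 243/2 - 2q_E = 0, giving q_E = 243/4.
Then q_X = (267 - 2·(243/4))/4 = 291/8.

36.38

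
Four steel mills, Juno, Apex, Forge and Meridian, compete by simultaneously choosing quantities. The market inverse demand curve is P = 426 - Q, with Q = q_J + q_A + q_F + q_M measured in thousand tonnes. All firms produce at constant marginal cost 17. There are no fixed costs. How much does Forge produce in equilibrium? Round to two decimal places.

A representative firm's profit is π_i = q_i(426 - Q) - 17q_i.
Setting ∂π_i/∂q_i = 0 with rivals' quantities fixed: 409 - 2q_i - Σ_{j≠i} q_j = 0.
By symmetry each firm produces the same amount; substituting Σ_{j≠i} q_j = 3q_i yields q_i = 409/5.

81.80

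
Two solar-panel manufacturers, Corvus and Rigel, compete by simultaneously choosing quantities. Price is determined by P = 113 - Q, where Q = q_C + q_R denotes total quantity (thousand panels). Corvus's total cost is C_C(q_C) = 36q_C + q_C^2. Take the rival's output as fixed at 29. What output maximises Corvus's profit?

12

With the rival's output fixed at 29, Corvus's profit is π_C = (113 - 29 - q_C)q_C - (36q_C + q_C²) = (84 - q_C)q_C - (36q_C + q_C²).
∂π_C/∂q_C = 48 - 4q_C = 0, so q_C = 12.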